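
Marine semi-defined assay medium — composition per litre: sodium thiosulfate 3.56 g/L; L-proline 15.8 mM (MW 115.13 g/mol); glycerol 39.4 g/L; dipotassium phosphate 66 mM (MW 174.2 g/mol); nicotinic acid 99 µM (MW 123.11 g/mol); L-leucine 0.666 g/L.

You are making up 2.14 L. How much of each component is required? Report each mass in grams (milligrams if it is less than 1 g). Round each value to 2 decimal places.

sodium thiosulfate 7.62 g; L-proline 3.89 g; glycerol 84.32 g; dipotassium phosphate 24.60 g; nicotinic acid 26.08 mg; L-leucine 1.43 g

Scale factor relative to 1 L: 2.14.
sodium thiosulfate: 3.56 g/L × 2.14 L = 7.62 g
L-proline: 15.8 mmol/L × 115.13 g/mol × 2.14 L ÷ 1000 = 3.89 g
glycerol: 39.4 g/L × 2.14 L = 84.32 g
dipotassium phosphate: 66 mmol/L × 174.2 g/mol × 2.14 L ÷ 1000 = 24.60 g
nicotinic acid: 99 µmol/L × 123.11 g/mol × 2.14 L ÷ 1000 = 26.08 mg
L-leucine: 0.666 g/L × 2.14 L = 1.43 g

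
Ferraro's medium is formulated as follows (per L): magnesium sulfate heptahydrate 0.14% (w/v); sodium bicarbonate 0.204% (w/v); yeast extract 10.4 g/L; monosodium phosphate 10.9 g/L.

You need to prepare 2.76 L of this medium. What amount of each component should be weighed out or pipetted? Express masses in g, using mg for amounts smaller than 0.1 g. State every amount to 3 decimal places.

Working volume: 2.76 L.
magnesium sulfate heptahydrate: 0.14 g per 100 mL × 2760 mL ÷ 100 = 3.864 g
sodium bicarbonate: 0.204% w/v = 2.04 g/L → 2.04 × 2.76 L = 5.630 g
yeast extract: 10.4 g/L × 2.76 L = 28.704 g
monosodium phosphate: 10.9 g/L × 2.76 L = 30.084 g

magnesium sulfate heptahydrate 3.864 g; sodium bicarbonate 5.630 g; yeast extract 28.704 g; monosodium phosphate 30.084 g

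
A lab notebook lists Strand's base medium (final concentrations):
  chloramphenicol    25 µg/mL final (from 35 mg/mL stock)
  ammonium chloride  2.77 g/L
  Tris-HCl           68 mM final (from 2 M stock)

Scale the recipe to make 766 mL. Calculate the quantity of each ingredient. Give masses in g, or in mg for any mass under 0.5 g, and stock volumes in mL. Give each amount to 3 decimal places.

chloramphenicol 0.547 mL; ammonium chloride 2.122 g; Tris-HCl 26.044 mL

Target volume = 766 mL = 0.766 L.
chloramphenicol: C1V1 = C2V2 → 25 µg/mL × 766 mL ÷ 35000 µg/mL = 0.547 mL
ammonium chloride: 2.77 g/L × 0.766 L = 2.122 g
Tris-HCl: dilute stock: 68 mM × 766 mL ÷ 2000 mM = 26.044 mL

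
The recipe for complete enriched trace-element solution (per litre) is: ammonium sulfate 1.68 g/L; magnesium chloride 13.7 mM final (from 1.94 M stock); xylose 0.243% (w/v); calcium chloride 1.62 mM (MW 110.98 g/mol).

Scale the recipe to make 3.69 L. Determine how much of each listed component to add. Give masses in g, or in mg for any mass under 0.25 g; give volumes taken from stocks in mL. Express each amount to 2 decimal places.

Scale factor relative to 1 L: 3.69.
ammonium sulfate: 1.68 g/L × 3.69 L = 6.20 g
magnesium chloride: C1V1 = C2V2 → 13.7 mM × 3690 mL ÷ 1940 mM = 26.06 mL
xylose: 0.243% w/v = 2.43 g/L → 2.43 × 3.69 L = 8.97 g
calcium chloride: 1.62 mmol/L × 110.98 g/mol × 3.69 L ÷ 1000 = 0.66 g

ammonium sulfate 6.20 g; magnesium chloride 26.06 mL; xylose 8.97 g; calcium chloride 0.66 g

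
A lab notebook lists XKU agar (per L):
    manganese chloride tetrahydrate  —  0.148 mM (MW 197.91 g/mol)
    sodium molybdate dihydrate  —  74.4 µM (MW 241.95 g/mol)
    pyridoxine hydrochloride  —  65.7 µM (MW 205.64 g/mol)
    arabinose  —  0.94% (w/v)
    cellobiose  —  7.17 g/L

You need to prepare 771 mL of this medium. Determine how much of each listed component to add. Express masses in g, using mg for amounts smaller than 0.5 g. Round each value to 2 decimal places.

manganese chloride tetrahydrate 22.58 mg; sodium molybdate dihydrate 13.88 mg; pyridoxine hydrochloride 10.42 mg; arabinose 7.25 g; cellobiose 5.53 g

Target volume = 771 mL = 0.771 L.
manganese chloride tetrahydrate: 0.148 mmol/L × 197.91 mg/mmol × 0.771 L = 22.58 mg
sodium molybdate dihydrate: 74.4 µmol/L × 241.95 g/mol × 0.771 L ÷ 1000 = 13.88 mg
pyridoxine hydrochloride: 65.7 µmol/L × 205.64 g/mol × 0.771 L ÷ 1000 = 10.42 mg
arabinose: 0.94 g per 100 mL × 771 mL ÷ 100 = 7.25 g
cellobiose: 7.17 g/L × 0.771 L = 5.53 g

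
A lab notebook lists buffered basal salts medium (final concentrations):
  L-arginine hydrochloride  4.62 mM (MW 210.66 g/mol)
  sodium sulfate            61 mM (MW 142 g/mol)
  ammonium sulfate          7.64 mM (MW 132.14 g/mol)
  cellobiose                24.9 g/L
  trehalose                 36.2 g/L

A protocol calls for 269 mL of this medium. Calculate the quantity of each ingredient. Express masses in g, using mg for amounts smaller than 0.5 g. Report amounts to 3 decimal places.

Scale factor relative to 1 L: 0.269.
L-arginine hydrochloride: 4.62 mmol/L × 210.66 mg/mmol × 0.269 L = 261.804 mg
sodium sulfate: 61 mmol/L × 142 g/mol × 0.269 L ÷ 1000 = 2.330 g
ammonium sulfate: 7.64 mmol/L × 132.14 mg/mmol × 0.269 L = 271.569 mg
cellobiose: 24.9 g/L × 0.269 L = 6.698 g
trehalose: 36.2 g/L × 0.269 L = 9.738 g

L-arginine hydrochloride 261.804 mg; sodium sulfate 2.330 g; ammonium sulfate 271.569 mg; cellobiose 6.698 g; trehalose 9.738 g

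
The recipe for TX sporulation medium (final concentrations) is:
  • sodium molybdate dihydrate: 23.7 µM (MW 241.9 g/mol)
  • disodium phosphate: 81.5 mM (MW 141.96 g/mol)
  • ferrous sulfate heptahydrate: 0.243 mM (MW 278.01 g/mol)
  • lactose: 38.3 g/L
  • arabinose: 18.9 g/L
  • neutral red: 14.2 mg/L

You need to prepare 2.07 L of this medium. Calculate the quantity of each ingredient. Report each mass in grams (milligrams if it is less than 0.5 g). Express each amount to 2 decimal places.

Working volume: 2.07 L.
sodium molybdate dihydrate: 23.7 µmol/L × 241.9 g/mol × 2.07 L ÷ 1000 = 11.87 mg
disodium phosphate: 81.5 mmol/L × 141.96 g/mol × 2.07 L ÷ 1000 = 23.95 g
ferrous sulfate heptahydrate: 0.243 mmol/L × 278.01 mg/mmol × 2.07 L = 139.84 mg
lactose: 38.3 g/L × 2.07 L = 79.28 g
arabinose: 18.9 g/L × 2.07 L = 39.12 g
neutral red: 14.2 mg/L × 2.07 L = 29.39 mg

sodium molybdate dihydrate 11.87 mg; disodium phosphate 23.95 g; ferrous sulfate heptahydrate 139.84 mg; lactose 79.28 g; arabinose 39.12 g; neutral red 29.39 mg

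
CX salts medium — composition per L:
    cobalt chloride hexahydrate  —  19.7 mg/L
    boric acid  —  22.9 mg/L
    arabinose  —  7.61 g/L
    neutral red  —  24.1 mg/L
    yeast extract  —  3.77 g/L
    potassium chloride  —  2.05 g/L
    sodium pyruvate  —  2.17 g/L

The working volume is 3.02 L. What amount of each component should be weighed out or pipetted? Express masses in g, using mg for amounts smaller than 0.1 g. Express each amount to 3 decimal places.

Scale factor relative to 1 L: 3.02.
cobalt chloride hexahydrate: 19.7 mg/L × 3.02 L = 59.494 mg
boric acid: 22.9 mg/L × 3.02 L = 69.158 mg
arabinose: 7.61 g/L × 3.02 L = 22.982 g
neutral red: 24.1 mg/L × 3.02 L = 72.782 mg
yeast extract: 3.77 g/L × 3.02 L = 11.385 g
potassium chloride: 2.05 g/L × 3.02 L = 6.191 g
sodium pyruvate: 2.17 g/L × 3.02 L = 6.553 g

cobalt chloride hexahydrate 59.494 mg; boric acid 69.158 mg; arabinose 22.982 g; neutral red 72.782 mg; yeast extract 11.385 g; potassium chloride 6.191 g; sodium pyruvate 6.553 g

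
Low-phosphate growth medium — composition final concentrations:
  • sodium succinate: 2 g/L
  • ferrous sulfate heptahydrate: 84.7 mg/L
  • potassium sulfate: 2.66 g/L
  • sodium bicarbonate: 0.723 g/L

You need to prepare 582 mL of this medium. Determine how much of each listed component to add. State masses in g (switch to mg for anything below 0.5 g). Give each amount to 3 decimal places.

Scale factor relative to 1 L: 0.582.
sodium succinate: 2 g/L × 0.582 L = 1.164 g
ferrous sulfate heptahydrate: 84.7 mg/L × 0.582 L = 49.295 mg
potassium sulfate: 2.66 g/L × 0.582 L = 1.548 g
sodium bicarbonate: 0.723 g/L × 0.582 L = 0.420786 g = 420.786 mg

sodium succinate 1.164 g; ferrous sulfate heptahydrate 49.295 mg; potassium sulfate 1.548 g; sodium bicarbonate 420.786 mg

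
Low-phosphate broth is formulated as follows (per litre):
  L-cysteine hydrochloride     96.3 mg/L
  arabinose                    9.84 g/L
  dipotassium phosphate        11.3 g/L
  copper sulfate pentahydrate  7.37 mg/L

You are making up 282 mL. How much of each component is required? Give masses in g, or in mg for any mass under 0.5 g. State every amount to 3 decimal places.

L-cysteine hydrochloride 27.157 mg; arabinose 2.775 g; dipotassium phosphate 3.187 g; copper sulfate pentahydrate 2.078 mg

Target volume = 282 mL = 0.282 L.
L-cysteine hydrochloride: 96.3 mg/L × 0.282 L = 27.157 mg
arabinose: 9.84 g/L × 0.282 L = 2.775 g
dipotassium phosphate: 11.3 g/L × 0.282 L = 3.187 g
copper sulfate pentahydrate: 7.37 mg/L × 0.282 L = 2.078 mg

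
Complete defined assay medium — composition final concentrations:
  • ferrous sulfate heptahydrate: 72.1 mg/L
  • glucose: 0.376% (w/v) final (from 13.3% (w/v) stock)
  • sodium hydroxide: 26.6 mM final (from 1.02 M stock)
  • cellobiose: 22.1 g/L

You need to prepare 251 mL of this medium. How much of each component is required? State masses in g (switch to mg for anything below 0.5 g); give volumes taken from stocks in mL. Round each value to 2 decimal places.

Working volume: 251 mL = 0.251 L.
ferrous sulfate heptahydrate: 72.1 mg/L × 0.251 L = 18.10 mg
glucose: C1V1 = C2V2 → 0.376% ÷ 13.3% × 251 mL = 7.10 mL
sodium hydroxide: C1V1 = C2V2 → 26.6 mM × 251 mL ÷ 1020 mM = 6.55 mL
cellobiose: 22.1 g/L × 0.251 L = 5.55 g

ferrous sulfate heptahydrate 18.10 mg; glucose 7.10 mL; sodium hydroxide 6.55 mL; cellobiose 5.55 g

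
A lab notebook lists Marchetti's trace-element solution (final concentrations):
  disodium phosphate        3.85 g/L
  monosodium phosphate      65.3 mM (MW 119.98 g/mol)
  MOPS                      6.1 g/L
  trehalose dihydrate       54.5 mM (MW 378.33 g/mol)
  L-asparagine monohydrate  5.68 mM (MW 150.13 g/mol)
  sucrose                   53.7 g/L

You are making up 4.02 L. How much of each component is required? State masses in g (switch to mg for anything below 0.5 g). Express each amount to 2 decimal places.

disodium phosphate 15.48 g; monosodium phosphate 31.50 g; MOPS 24.52 g; trehalose dihydrate 82.89 g; L-asparagine monohydrate 3.43 g; sucrose 215.87 g

Scale factor relative to 1 L: 4.02.
disodium phosphate: 3.85 g/L × 4.02 L = 15.48 g
monosodium phosphate: 65.3 mmol/L × 119.98 g/mol × 4.02 L ÷ 1000 = 31.50 g
MOPS: 6.1 g/L × 4.02 L = 24.52 g
trehalose dihydrate: 54.5 mmol/L × 378.33 g/mol × 4.02 L ÷ 1000 = 82.89 g
L-asparagine monohydrate: 5.68 mmol/L × 150.13 g/mol × 4.02 L ÷ 1000 = 3.43 g
sucrose: 53.7 g/L × 4.02 L = 215.87 g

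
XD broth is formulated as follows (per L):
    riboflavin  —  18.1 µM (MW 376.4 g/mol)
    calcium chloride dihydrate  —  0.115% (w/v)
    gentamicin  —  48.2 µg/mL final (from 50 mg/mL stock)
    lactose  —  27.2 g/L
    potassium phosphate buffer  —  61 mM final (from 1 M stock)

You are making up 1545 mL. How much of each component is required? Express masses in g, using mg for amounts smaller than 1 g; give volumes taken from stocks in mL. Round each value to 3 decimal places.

Scale factor relative to 1 L: 1.545.
riboflavin: 18.1 µmol/L × 376.4 g/mol × 1.545 L ÷ 1000 = 10.526 mg
calcium chloride dihydrate: 0.115% w/v = 1.15 g/L → 1.15 × 1.545 L = 1.777 g
gentamicin: dilute stock: 48.2 µg/mL × 1545 mL ÷ 50000 µg/mL = 1.489 mL
lactose: 27.2 g/L × 1.545 L = 42.024 g
potassium phosphate buffer: C1V1 = C2V2 → 61 mM × 1545 mL ÷ 1000 mM = 94.245 mL

riboflavin 10.526 mg; calcium chloride dihydrate 1.777 g; gentamicin 1.489 mL; lactose 42.024 g; potassium phosphate buffer 94.245 mL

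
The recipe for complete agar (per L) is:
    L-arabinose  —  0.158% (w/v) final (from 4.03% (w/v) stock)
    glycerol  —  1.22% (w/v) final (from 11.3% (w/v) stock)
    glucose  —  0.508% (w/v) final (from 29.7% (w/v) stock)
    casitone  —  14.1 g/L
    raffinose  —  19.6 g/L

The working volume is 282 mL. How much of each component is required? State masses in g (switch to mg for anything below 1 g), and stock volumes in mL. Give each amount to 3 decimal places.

Target volume = 282 mL = 0.282 L.
L-arabinose: C1V1 = C2V2 → 0.158% ÷ 4.03% × 282 mL = 11.056 mL
glycerol: C1V1 = C2V2 → 1.22% ÷ 11.3% × 282 mL = 30.446 mL
glucose: C1V1 = C2V2 → 0.508% ÷ 29.7% × 282 mL = 4.823 mL
casitone: 14.1 g/L × 0.282 L = 3.976 g
raffinose: 19.6 g/L × 0.282 L = 5.527 g

L-arabinose 11.056 mL; glycerol 30.446 mL; glucose 4.823 mL; casitone 3.976 g; raffinose 5.527 g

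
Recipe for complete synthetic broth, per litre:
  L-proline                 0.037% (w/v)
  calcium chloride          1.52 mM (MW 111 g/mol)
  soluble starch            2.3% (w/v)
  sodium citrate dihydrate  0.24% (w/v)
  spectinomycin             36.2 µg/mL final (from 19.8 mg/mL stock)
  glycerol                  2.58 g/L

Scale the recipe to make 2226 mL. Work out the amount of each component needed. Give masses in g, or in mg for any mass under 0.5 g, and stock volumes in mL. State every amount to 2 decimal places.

Target volume = 2226 mL = 2.226 L.
L-proline: 0.037 g per 100 mL × 2226 mL ÷ 100 = 0.82 g
calcium chloride: 1.52 mmol/L × 111 mg/mmol × 2.226 L = 375.57 mg
soluble starch: 2.3 g per 100 mL × 2226 mL ÷ 100 = 51.20 g
sodium citrate dihydrate: 0.24% w/v = 2.4 g/L → 2.4 × 2.226 L = 5.34 g
spectinomycin: C1V1 = C2V2 → 36.2 µg/mL × 2226 mL ÷ 19800 µg/mL = 4.07 mL
glycerol: 2.58 g/L × 2.226 L = 5.74 g

L-proline 0.82 g; calcium chloride 375.57 mg; soluble starch 51.20 g; sodium citrate dihydrate 5.34 g; spectinomycin 4.07 mL; glycerol 5.74 g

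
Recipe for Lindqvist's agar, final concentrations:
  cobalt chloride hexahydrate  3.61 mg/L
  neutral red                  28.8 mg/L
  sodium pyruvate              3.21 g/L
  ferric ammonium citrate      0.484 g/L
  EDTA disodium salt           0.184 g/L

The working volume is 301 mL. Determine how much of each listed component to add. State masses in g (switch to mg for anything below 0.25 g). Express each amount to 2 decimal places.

Target volume = 301 mL = 0.301 L.
cobalt chloride hexahydrate: 3.61 mg/L × 0.301 L = 1.09 mg
neutral red: 28.8 mg/L × 0.301 L = 8.67 mg
sodium pyruvate: 3.21 g/L × 0.301 L = 0.97 g
ferric ammonium citrate: 0.484 g/L × 0.301 L = 0.145684 g = 145.68 mg
EDTA disodium salt: 0.184 g/L × 0.301 L = 0.055384 g = 55.38 mg

cobalt chloride hexahydrate 1.09 mg; neutral red 8.67 mg; sodium pyruvate 0.97 g; ferric ammonium citrate 145.68 mg; EDTA disodium salt 55.38 mg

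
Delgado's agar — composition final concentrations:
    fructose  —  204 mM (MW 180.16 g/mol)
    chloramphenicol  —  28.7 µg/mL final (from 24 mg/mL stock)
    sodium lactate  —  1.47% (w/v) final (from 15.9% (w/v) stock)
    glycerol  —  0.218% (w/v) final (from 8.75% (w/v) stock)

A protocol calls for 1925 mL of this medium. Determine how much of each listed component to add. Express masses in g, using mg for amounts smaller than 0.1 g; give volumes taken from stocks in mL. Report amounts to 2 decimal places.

fructose 70.75 g; chloramphenicol 2.30 mL; sodium lactate 177.97 mL; glycerol 47.96 mL

Working volume: 1925 mL = 1.925 L.
fructose: 204 mmol/L × 180.16 g/mol × 1.925 L ÷ 1000 = 70.75 g
chloramphenicol: dilute stock: 28.7 µg/mL × 1925 mL ÷ 24000 µg/mL = 2.30 mL
sodium lactate: V = C2·V2/C1 = 1.47% ÷ 15.9% × 1925 mL = 177.97 mL
glycerol: dilute stock: 0.218% ÷ 8.75% × 1925 mL = 47.96 mL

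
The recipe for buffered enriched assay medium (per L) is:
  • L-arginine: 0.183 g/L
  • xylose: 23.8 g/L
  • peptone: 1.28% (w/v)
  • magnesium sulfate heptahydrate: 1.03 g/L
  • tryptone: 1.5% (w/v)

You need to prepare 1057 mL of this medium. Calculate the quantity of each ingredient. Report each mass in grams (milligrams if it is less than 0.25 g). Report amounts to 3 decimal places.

L-arginine 193.431 mg; xylose 25.157 g; peptone 13.530 g; magnesium sulfate heptahydrate 1.089 g; tryptone 15.855 g

Target volume = 1057 mL = 1.057 L.
L-arginine: 0.183 g/L × 1.057 L = 0.193431 g = 193.431 mg
xylose: 23.8 g/L × 1.057 L = 25.157 g
peptone: 1.28% w/v = 12.8 g/L → 12.8 × 1.057 L = 13.530 g
magnesium sulfate heptahydrate: 1.03 g/L × 1.057 L = 1.089 g
tryptone: 1.5 g per 100 mL × 1057 mL ÷ 100 = 15.855 g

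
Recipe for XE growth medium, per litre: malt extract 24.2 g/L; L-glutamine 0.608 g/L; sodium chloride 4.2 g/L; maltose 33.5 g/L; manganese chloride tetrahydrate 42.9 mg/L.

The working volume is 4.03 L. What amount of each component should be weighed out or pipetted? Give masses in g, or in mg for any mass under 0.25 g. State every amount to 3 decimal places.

malt extract 97.526 g; L-glutamine 2.450 g; sodium chloride 16.926 g; maltose 135.005 g; manganese chloride tetrahydrate 172.887 mg

Working volume: 4.03 L.
malt extract: 24.2 g/L × 4.03 L = 97.526 g
L-glutamine: 0.608 g/L × 4.03 L = 2.450 g
sodium chloride: 4.2 g/L × 4.03 L = 16.926 g
maltose: 33.5 g/L × 4.03 L = 135.005 g
manganese chloride tetrahydrate: 42.9 mg/L × 4.03 L = 172.887 mg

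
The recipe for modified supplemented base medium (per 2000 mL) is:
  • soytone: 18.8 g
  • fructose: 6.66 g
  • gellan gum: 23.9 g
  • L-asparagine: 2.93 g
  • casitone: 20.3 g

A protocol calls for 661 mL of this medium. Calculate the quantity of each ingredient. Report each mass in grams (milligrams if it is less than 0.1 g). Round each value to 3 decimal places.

Scale factor = 661 mL / 2000 mL = 0.3305.
soytone: 18.8 g × (661 mL / 2000 mL) = 6.213 g
fructose: 6.66 g × (661 mL / 2000 mL) = 2.201 g
gellan gum: 23.9 g × (661 mL / 2000 mL) = 7.899 g
L-asparagine: 2.93 g × (661 mL / 2000 mL) = 0.968 g
casitone: 20.3 g × (661 mL / 2000 mL) = 6.709 g

soytone 6.213 g; fructose 2.201 g; gellan gum 7.899 g; L-asparagine 0.968 g; casitone 6.709 g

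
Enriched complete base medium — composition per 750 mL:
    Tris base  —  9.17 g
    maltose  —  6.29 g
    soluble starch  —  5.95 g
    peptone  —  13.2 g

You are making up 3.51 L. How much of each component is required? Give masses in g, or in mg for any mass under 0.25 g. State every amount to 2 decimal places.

Scale factor = 3510 mL / 750 mL = 4.68.
Tris base: 9.17 g × (3510 mL / 750 mL) = 42.92 g
maltose: 6.29 g × (3510 mL / 750 mL) = 29.44 g
soluble starch: 5.95 g × (3510 mL / 750 mL) = 27.85 g
peptone: 13.2 g × (3510 mL / 750 mL) = 61.78 g

Tris base 42.92 g; maltose 29.44 g; soluble starch 27.85 g; peptone 61.78 g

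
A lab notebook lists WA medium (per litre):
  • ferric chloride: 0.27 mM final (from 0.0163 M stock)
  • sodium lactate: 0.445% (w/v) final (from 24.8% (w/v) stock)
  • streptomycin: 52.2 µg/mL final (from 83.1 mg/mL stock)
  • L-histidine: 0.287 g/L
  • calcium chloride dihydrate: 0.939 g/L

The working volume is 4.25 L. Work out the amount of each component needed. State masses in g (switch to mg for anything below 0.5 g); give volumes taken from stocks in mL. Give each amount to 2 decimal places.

Working volume: 4.25 L.
ferric chloride: V = C2·V2/C1 = 0.27 mM × 4250 mL ÷ 16.3 mM = 70.40 mL
sodium lactate: V = C2·V2/C1 = 0.445% ÷ 24.8% × 4250 mL = 76.26 mL
streptomycin: C1V1 = C2V2 → 52.2 µg/mL × 4250 mL ÷ 83100 µg/mL = 2.67 mL
L-histidine: 0.287 g/L × 4.25 L = 1.22 g
calcium chloride dihydrate: 0.939 g/L × 4.25 L = 3.99 g

ferric chloride 70.40 mL; sodium lactate 76.26 mL; streptomycin 2.67 mL; L-histidine 1.22 g; calcium chloride dihydrate 3.99 g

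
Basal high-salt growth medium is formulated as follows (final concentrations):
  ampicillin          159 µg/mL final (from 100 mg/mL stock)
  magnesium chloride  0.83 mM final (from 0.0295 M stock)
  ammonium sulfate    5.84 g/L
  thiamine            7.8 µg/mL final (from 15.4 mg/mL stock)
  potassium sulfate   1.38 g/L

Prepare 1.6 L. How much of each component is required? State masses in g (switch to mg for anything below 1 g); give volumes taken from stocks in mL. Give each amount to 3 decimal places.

ampicillin 2.544 mL; magnesium chloride 45.017 mL; ammonium sulfate 9.344 g; thiamine 0.810 mL; potassium sulfate 2.208 g

Working volume: 1.6 L.
ampicillin: C1V1 = C2V2 → 159 µg/mL × 1600 mL ÷ 100000 µg/mL = 2.544 mL
magnesium chloride: dilute stock: 0.83 mM × 1600 mL ÷ 29.5 mM = 45.017 mL
ammonium sulfate: 5.84 g/L × 1.6 L = 9.344 g
thiamine: V = C2·V2/C1 = 7.8 µg/mL × 1600 mL ÷ 15400 µg/mL = 0.810 mL
potassium sulfate: 1.38 g/L × 1.6 L = 2.208 g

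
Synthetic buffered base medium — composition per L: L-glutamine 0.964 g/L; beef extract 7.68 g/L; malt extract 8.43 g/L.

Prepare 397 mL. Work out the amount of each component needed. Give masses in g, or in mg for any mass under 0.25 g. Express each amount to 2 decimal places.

L-glutamine 0.38 g; beef extract 3.05 g; malt extract 3.35 g

Target volume = 397 mL = 0.397 L.
L-glutamine: 0.964 g/L × 0.397 L = 0.38 g
beef extract: 7.68 g/L × 0.397 L = 3.05 g
malt extract: 8.43 g/L × 0.397 L = 3.35 g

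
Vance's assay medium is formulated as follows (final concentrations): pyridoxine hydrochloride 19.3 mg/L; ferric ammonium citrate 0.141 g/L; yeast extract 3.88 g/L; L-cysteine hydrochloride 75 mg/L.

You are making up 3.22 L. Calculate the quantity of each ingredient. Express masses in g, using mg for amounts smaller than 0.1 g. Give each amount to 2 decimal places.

Scale factor relative to 1 L: 3.22.
pyridoxine hydrochloride: 19.3 mg/L × 3.22 L = 62.15 mg
ferric ammonium citrate: 0.141 g/L × 3.22 L = 0.45 g
yeast extract: 3.88 g/L × 3.22 L = 12.49 g
L-cysteine hydrochloride: 75 mg/L × 3.22 L = 241.5 mg = 0.24 g

pyridoxine hydrochloride 62.15 mg; ferric ammonium citrate 0.45 g; yeast extract 12.49 g; L-cysteine hydrochloride 0.24 g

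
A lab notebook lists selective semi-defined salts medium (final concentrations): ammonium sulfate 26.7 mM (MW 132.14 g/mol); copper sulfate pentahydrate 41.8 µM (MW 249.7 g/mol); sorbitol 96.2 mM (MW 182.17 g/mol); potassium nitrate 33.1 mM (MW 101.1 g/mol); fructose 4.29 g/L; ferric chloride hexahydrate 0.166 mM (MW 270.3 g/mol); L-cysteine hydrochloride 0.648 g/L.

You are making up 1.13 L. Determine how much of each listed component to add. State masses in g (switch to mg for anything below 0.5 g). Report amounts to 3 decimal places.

Scale factor relative to 1 L: 1.13.
ammonium sulfate: 26.7 mmol/L × 132.14 g/mol × 1.13 L ÷ 1000 = 3.987 g
copper sulfate pentahydrate: 41.8 µmol/L × 249.7 g/mol × 1.13 L ÷ 1000 = 11.794 mg
sorbitol: 96.2 mmol/L × 182.17 g/mol × 1.13 L ÷ 1000 = 19.803 g
potassium nitrate: 33.1 mmol/L × 101.1 g/mol × 1.13 L ÷ 1000 = 3.781 g
fructose: 4.29 g/L × 1.13 L = 4.848 g
ferric chloride hexahydrate: 0.166 mmol/L × 270.3 mg/mmol × 1.13 L = 50.703 mg
L-cysteine hydrochloride: 0.648 g/L × 1.13 L = 0.732 g

ammonium sulfate 3.987 g; copper sulfate pentahydrate 11.794 mg; sorbitol 19.803 g; potassium nitrate 3.781 g; fructose 4.848 g; ferric chloride hexahydrate 50.703 mg; L-cysteine hydrochloride 0.732 g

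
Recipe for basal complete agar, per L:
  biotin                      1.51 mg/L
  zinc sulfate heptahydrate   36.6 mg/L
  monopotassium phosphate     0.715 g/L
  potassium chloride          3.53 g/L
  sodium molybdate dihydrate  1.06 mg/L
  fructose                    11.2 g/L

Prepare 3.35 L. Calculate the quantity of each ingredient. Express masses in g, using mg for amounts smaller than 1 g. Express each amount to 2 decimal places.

biotin 5.06 mg; zinc sulfate heptahydrate 122.61 mg; monopotassium phosphate 2.40 g; potassium chloride 11.83 g; sodium molybdate dihydrate 3.55 mg; fructose 37.52 g

Scale factor relative to 1 L: 3.35.
biotin: 1.51 mg/L × 3.35 L = 5.06 mg
zinc sulfate heptahydrate: 36.6 mg/L × 3.35 L = 122.61 mg
monopotassium phosphate: 0.715 g/L × 3.35 L = 2.40 g
potassium chloride: 3.53 g/L × 3.35 L = 11.83 g
sodium molybdate dihydrate: 1.06 mg/L × 3.35 L = 3.55 mg
fructose: 11.2 g/L × 3.35 L = 37.52 g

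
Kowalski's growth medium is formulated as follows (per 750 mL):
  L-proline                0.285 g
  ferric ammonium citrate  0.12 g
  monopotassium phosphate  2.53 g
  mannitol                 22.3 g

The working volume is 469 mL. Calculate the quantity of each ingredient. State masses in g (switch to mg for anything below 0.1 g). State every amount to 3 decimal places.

L-proline 0.178 g; ferric ammonium citrate 75.040 mg; monopotassium phosphate 1.582 g; mannitol 13.945 g

Ratio of target to recipe volume: 469 / 750 = 0.625333.
L-proline: 0.285 g × (469 mL / 750 mL) = 0.178 g
ferric ammonium citrate: 0.12 g × (469 mL / 750 mL) = 0.07504 g = 75.040 mg
monopotassium phosphate: 2.53 g × (469 mL / 750 mL) = 1.582 g
mannitol: 22.3 g × (469 mL / 750 mL) = 13.945 g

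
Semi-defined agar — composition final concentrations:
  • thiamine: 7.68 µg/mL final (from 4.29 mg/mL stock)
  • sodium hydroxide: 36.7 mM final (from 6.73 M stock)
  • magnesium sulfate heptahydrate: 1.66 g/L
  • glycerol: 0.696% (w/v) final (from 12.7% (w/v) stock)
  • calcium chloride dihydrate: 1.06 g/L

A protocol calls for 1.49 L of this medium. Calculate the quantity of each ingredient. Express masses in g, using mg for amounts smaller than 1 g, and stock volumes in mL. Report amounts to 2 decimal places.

thiamine 2.67 mL; sodium hydroxide 8.13 mL; magnesium sulfate heptahydrate 2.47 g; glycerol 81.66 mL; calcium chloride dihydrate 1.58 g

Scale factor relative to 1 L: 1.49.
thiamine: V = C2·V2/C1 = 7.68 µg/mL × 1490 mL ÷ 4290 µg/mL = 2.67 mL
sodium hydroxide: V = C2·V2/C1 = 36.7 mM × 1490 mL ÷ 6730 mM = 8.13 mL
magnesium sulfate heptahydrate: 1.66 g/L × 1.49 L = 2.47 g
glycerol: C1V1 = C2V2 → 0.696% ÷ 12.7% × 1490 mL = 81.66 mL
calcium chloride dihydrate: 1.06 g/L × 1.49 L = 1.58 g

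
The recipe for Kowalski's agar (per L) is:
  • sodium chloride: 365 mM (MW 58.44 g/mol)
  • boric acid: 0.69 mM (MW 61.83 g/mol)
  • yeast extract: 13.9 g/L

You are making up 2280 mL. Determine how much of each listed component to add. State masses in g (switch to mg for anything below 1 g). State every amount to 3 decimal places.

sodium chloride 48.634 g; boric acid 97.271 mg; yeast extract 31.692 g

Scale factor relative to 1 L: 2.28.
sodium chloride: 365 mmol/L × 58.44 g/mol × 2.28 L ÷ 1000 = 48.634 g
boric acid: 0.69 mmol/L × 61.83 mg/mmol × 2.28 L = 97.271 mg
yeast extract: 13.9 g/L × 2.28 L = 31.692 g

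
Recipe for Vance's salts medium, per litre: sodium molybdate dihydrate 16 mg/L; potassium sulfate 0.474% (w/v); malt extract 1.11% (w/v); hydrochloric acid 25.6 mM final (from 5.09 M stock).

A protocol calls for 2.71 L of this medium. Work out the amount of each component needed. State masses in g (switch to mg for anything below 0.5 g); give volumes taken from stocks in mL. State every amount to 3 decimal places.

Working volume: 2.71 L.
sodium molybdate dihydrate: 16 mg/L × 2.71 L = 43.360 mg
potassium sulfate: 0.474 g per 100 mL × 2710 mL ÷ 100 = 12.845 g
malt extract: 1.11% w/v = 11.1 g/L → 11.1 × 2.71 L = 30.081 g
hydrochloric acid: V = C2·V2/C1 = 25.6 mM × 2710 mL ÷ 5090 mM = 13.630 mL

sodium molybdate dihydrate 43.360 mg; potassium sulfate 12.845 g; malt extract 30.081 g; hydrochloric acid 13.630 mL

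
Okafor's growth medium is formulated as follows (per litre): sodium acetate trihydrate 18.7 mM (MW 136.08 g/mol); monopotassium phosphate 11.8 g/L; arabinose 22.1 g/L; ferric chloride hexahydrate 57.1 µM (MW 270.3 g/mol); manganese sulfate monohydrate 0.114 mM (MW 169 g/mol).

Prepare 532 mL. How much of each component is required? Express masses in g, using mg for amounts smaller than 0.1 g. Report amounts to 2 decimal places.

sodium acetate trihydrate 1.35 g; monopotassium phosphate 6.28 g; arabinose 11.76 g; ferric chloride hexahydrate 8.21 mg; manganese sulfate monohydrate 10.25 mg

Target volume = 532 mL = 0.532 L.
sodium acetate trihydrate: 18.7 mmol/L × 136.08 g/mol × 0.532 L ÷ 1000 = 1.35 g
monopotassium phosphate: 11.8 g/L × 0.532 L = 6.28 g
arabinose: 22.1 g/L × 0.532 L = 11.76 g
ferric chloride hexahydrate: 57.1 µmol/L × 270.3 g/mol × 0.532 L ÷ 1000 = 8.21 mg
manganese sulfate monohydrate: 0.114 mmol/L × 169 mg/mmol × 0.532 L = 10.25 mg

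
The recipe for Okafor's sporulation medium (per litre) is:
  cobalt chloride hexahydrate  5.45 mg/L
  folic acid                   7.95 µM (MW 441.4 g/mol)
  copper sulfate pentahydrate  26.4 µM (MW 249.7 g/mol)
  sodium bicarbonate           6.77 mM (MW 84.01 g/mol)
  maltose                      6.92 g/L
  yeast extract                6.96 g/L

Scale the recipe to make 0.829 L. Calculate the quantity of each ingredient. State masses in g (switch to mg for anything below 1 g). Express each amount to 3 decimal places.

cobalt chloride hexahydrate 4.518 mg; folic acid 2.909 mg; copper sulfate pentahydrate 5.465 mg; sodium bicarbonate 471.492 mg; maltose 5.737 g; yeast extract 5.770 g

Scale factor relative to 1 L: 0.829.
cobalt chloride hexahydrate: 5.45 mg/L × 0.829 L = 4.518 mg
folic acid: 7.95 µmol/L × 441.4 g/mol × 0.829 L ÷ 1000 = 2.909 mg
copper sulfate pentahydrate: 26.4 µmol/L × 249.7 g/mol × 0.829 L ÷ 1000 = 5.465 mg
sodium bicarbonate: 6.77 mmol/L × 84.01 mg/mmol × 0.829 L = 471.492 mg
maltose: 6.92 g/L × 0.829 L = 5.737 g
yeast extract: 6.96 g/L × 0.829 L = 5.770 g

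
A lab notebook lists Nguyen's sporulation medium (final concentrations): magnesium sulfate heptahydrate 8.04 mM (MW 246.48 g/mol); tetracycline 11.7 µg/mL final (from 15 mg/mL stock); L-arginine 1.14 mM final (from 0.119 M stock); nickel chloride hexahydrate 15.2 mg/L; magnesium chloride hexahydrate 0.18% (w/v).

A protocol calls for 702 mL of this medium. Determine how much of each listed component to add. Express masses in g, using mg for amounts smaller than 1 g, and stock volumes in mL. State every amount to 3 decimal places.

Scale factor relative to 1 L: 0.702.
magnesium sulfate heptahydrate: 8.04 mmol/L × 246.48 g/mol × 0.702 L ÷ 1000 = 1.391 g
tetracycline: dilute stock: 11.7 µg/mL × 702 mL ÷ 15000 µg/mL = 0.548 mL
L-arginine: C1V1 = C2V2 → 1.14 mM × 702 mL ÷ 119 mM = 6.725 mL
nickel chloride hexahydrate: 15.2 mg/L × 0.702 L = 10.670 mg
magnesium chloride hexahydrate: 0.18 g per 100 mL × 702 mL ÷ 100 = 1.264 g

magnesium sulfate heptahydrate 1.391 g; tetracycline 0.548 mL; L-arginine 6.725 mL; nickel chloride hexahydrate 10.670 mg; magnesium chloride hexahydrate 1.264 g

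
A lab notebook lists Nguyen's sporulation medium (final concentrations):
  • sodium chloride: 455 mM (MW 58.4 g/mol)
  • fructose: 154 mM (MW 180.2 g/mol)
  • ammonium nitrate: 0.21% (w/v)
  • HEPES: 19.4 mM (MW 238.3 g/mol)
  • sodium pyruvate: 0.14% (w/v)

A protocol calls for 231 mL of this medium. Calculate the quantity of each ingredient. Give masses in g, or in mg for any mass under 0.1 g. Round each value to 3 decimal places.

sodium chloride 6.138 g; fructose 6.410 g; ammonium nitrate 0.485 g; HEPES 1.068 g; sodium pyruvate 0.323 g

Working volume: 231 mL = 0.231 L.
sodium chloride: 455 mmol/L × 58.4 g/mol × 0.231 L ÷ 1000 = 6.138 g
fructose: 154 mmol/L × 180.2 g/mol × 0.231 L ÷ 1000 = 6.410 g
ammonium nitrate: 0.21% w/v = 2.1 g/L → 2.1 × 0.231 L = 0.485 g
HEPES: 19.4 mmol/L × 238.3 g/mol × 0.231 L ÷ 1000 = 1.068 g
sodium pyruvate: 0.14% w/v = 1.4 g/L → 1.4 × 0.231 L = 0.323 g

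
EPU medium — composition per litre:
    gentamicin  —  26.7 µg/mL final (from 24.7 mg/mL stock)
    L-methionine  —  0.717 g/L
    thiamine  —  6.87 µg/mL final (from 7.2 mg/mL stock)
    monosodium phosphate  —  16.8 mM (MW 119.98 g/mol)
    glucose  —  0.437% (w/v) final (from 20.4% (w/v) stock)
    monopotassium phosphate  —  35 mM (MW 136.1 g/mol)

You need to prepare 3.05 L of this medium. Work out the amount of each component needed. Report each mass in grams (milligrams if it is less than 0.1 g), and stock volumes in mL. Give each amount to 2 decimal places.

Working volume: 3.05 L.
gentamicin: dilute stock: 26.7 µg/mL × 3050 mL ÷ 24700 µg/mL = 3.30 mL
L-methionine: 0.717 g/L × 3.05 L = 2.19 g
thiamine: C1V1 = C2V2 → 6.87 µg/mL × 3050 mL ÷ 7200 µg/mL = 2.91 mL
monosodium phosphate: 16.8 mmol/L × 119.98 g/mol × 3.05 L ÷ 1000 = 6.15 g
glucose: C1V1 = C2V2 → 0.437% ÷ 20.4% × 3050 mL = 65.34 mL
monopotassium phosphate: 35 mmol/L × 136.1 g/mol × 3.05 L ÷ 1000 = 14.53 g

gentamicin 3.30 mL; L-methionine 2.19 g; thiamine 2.91 mL; monosodium phosphate 6.15 g; glucose 65.34 mL; monopotassium phosphate 14.53 g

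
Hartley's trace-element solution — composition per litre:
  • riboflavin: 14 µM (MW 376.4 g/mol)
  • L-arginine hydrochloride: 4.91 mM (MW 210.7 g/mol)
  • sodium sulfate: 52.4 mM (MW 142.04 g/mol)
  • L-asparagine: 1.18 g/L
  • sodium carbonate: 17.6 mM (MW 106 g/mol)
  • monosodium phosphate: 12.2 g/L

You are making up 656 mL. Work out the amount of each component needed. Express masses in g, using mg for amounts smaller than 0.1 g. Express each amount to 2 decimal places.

Working volume: 656 mL = 0.656 L.
riboflavin: 14 µmol/L × 376.4 g/mol × 0.656 L ÷ 1000 = 3.46 mg
L-arginine hydrochloride: 4.91 mmol/L × 210.7 g/mol × 0.656 L ÷ 1000 = 0.68 g
sodium sulfate: 52.4 mmol/L × 142.04 g/mol × 0.656 L ÷ 1000 = 4.88 g
L-asparagine: 1.18 g/L × 0.656 L = 0.77 g
sodium carbonate: 17.6 mmol/L × 106 g/mol × 0.656 L ÷ 1000 = 1.22 g
monosodium phosphate: 12.2 g/L × 0.656 L = 8.00 g

riboflavin 3.46 mg; L-arginine hydrochloride 0.68 g; sodium sulfate 4.88 g; L-asparagine 0.77 g; sodium carbonate 1.22 g; monosodium phosphate 8.00 g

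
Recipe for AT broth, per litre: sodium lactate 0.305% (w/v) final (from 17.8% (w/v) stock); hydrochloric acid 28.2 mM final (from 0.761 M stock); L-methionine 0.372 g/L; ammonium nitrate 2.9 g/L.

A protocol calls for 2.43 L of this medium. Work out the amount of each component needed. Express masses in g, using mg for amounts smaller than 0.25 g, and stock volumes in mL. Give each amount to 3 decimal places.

Working volume: 2.43 L.
sodium lactate: C1V1 = C2V2 → 0.305% ÷ 17.8% × 2430 mL = 41.638 mL
hydrochloric acid: V = C2·V2/C1 = 28.2 mM × 2430 mL ÷ 761 mM = 90.047 mL
L-methionine: 0.372 g/L × 2.43 L = 0.904 g
ammonium nitrate: 2.9 g/L × 2.43 L = 7.047 g

sodium lactate 41.638 mL; hydrochloric acid 90.047 mL; L-methionine 0.904 g; ammonium nitrate 7.047 g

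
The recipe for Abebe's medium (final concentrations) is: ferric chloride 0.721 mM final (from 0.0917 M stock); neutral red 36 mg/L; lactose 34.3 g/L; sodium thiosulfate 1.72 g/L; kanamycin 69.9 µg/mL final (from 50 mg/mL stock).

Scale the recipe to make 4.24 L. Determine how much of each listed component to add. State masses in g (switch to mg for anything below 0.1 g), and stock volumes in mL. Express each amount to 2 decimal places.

Working volume: 4.24 L.
ferric chloride: dilute stock: 0.721 mM × 4240 mL ÷ 91.7 mM = 33.34 mL
neutral red: 36 mg/L × 4.24 L = 152.64 mg = 0.15 g
lactose: 34.3 g/L × 4.24 L = 145.43 g
sodium thiosulfate: 1.72 g/L × 4.24 L = 7.29 g
kanamycin: V = C2·V2/C1 = 69.9 µg/mL × 4240 mL ÷ 50000 µg/mL = 5.93 mL

ferric chloride 33.34 mL; neutral red 0.15 g; lactose 145.43 g; sodium thiosulfate 7.29 g; kanamycin 5.93 mL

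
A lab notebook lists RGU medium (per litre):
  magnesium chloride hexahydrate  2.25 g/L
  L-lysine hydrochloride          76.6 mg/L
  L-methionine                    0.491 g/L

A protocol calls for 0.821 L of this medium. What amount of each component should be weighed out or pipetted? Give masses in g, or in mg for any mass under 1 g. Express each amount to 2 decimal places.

Working volume: 0.821 L.
magnesium chloride hexahydrate: 2.25 g/L × 0.821 L = 1.85 g
L-lysine hydrochloride: 76.6 mg/L × 0.821 L = 62.89 mg
L-methionine: 0.491 g/L × 0.821 L = 0.403111 g = 403.11 mg

magnesium chloride hexahydrate 1.85 g; L-lysine hydrochloride 62.89 mg; L-methionine 403.11 mg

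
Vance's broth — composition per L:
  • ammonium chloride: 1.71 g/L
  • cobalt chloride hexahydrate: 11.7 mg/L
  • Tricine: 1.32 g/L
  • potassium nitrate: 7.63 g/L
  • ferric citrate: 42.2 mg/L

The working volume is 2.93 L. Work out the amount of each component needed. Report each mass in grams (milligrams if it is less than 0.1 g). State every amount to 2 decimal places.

Scale factor relative to 1 L: 2.93.
ammonium chloride: 1.71 g/L × 2.93 L = 5.01 g
cobalt chloride hexahydrate: 11.7 mg/L × 2.93 L = 34.28 mg
Tricine: 1.32 g/L × 2.93 L = 3.87 g
potassium nitrate: 7.63 g/L × 2.93 L = 22.36 g
ferric citrate: 42.2 mg/L × 2.93 L = 123.646 mg = 0.12 g

ammonium chloride 5.01 g; cobalt chloride hexahydrate 34.28 mg; Tricine 3.87 g; potassium nitrate 22.36 g; ferric citrate 0.12 g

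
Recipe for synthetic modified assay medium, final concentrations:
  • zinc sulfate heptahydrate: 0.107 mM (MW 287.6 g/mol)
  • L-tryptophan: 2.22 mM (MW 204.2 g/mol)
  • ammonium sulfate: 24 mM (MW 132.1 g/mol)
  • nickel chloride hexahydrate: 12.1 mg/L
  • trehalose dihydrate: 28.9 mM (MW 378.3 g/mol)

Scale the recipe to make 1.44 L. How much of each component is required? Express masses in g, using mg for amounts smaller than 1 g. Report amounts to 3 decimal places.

Scale factor relative to 1 L: 1.44.
zinc sulfate heptahydrate: 0.107 mmol/L × 287.6 mg/mmol × 1.44 L = 44.313 mg
L-tryptophan: 2.22 mmol/L × 204.2 mg/mmol × 1.44 L = 652.787 mg
ammonium sulfate: 24 mmol/L × 132.1 g/mol × 1.44 L ÷ 1000 = 4.565 g
nickel chloride hexahydrate: 12.1 mg/L × 1.44 L = 17.424 mg
trehalose dihydrate: 28.9 mmol/L × 378.3 g/mol × 1.44 L ÷ 1000 = 15.743 g

zinc sulfate heptahydrate 44.313 mg; L-tryptophan 652.787 mg; ammonium sulfate 4.565 g; nickel chloride hexahydrate 17.424 mg; trehalose dihydrate 15.743 g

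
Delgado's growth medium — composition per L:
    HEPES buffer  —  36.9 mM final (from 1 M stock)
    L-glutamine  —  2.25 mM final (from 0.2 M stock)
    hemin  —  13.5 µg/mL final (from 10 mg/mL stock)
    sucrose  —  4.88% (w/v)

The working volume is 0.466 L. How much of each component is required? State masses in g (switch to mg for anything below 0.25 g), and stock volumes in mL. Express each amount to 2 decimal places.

HEPES buffer 17.20 mL; L-glutamine 5.24 mL; hemin 0.63 mL; sucrose 22.74 g

Scale factor relative to 1 L: 0.466.
HEPES buffer: C1V1 = C2V2 → 36.9 mM × 466 mL ÷ 1000 mM = 17.20 mL
L-glutamine: dilute stock: 2.25 mM × 466 mL ÷ 200 mM = 5.24 mL
hemin: V = C2·V2/C1 = 13.5 µg/mL × 466 mL ÷ 10000 µg/mL = 0.63 mL
sucrose: 4.88% w/v = 48.8 g/L → 48.8 × 0.466 L = 22.74 g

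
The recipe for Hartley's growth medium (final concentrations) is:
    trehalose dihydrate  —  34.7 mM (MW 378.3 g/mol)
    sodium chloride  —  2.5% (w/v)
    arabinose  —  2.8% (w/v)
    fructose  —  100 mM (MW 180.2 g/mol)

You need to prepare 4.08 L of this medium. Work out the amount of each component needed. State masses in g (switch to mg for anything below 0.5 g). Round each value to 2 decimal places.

Scale factor relative to 1 L: 4.08.
trehalose dihydrate: 34.7 mmol/L × 378.3 g/mol × 4.08 L ÷ 1000 = 53.56 g
sodium chloride: 2.5% w/v = 25 g/L → 25 × 4.08 L = 102.00 g
arabinose: 2.8 g per 100 mL × 4080 mL ÷ 100 = 114.24 g
fructose: 100 mmol/L × 180.2 g/mol × 4.08 L ÷ 1000 = 73.52 g

trehalose dihydrate 53.56 g; sodium chloride 102.00 g; arabinose 114.24 g; fructose 73.52 g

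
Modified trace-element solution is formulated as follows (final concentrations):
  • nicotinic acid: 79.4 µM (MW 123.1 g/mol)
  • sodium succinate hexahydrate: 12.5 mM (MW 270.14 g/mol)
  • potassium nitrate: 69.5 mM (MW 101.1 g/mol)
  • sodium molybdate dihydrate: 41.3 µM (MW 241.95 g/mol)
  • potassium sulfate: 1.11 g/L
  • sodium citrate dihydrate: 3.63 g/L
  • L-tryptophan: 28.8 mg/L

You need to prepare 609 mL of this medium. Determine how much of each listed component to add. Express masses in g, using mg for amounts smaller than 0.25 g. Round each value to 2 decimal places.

nicotinic acid 5.95 mg; sodium succinate hexahydrate 2.06 g; potassium nitrate 4.28 g; sodium molybdate dihydrate 6.09 mg; potassium sulfate 0.68 g; sodium citrate dihydrate 2.21 g; L-tryptophan 17.54 mg

Working volume: 609 mL = 0.609 L.
nicotinic acid: 79.4 µmol/L × 123.1 g/mol × 0.609 L ÷ 1000 = 5.95 mg
sodium succinate hexahydrate: 12.5 mmol/L × 270.14 g/mol × 0.609 L ÷ 1000 = 2.06 g
potassium nitrate: 69.5 mmol/L × 101.1 g/mol × 0.609 L ÷ 1000 = 4.28 g
sodium molybdate dihydrate: 41.3 µmol/L × 241.95 g/mol × 0.609 L ÷ 1000 = 6.09 mg
potassium sulfate: 1.11 g/L × 0.609 L = 0.68 g
sodium citrate dihydrate: 3.63 g/L × 0.609 L = 2.21 g
L-tryptophan: 28.8 mg/L × 0.609 L = 17.54 mg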